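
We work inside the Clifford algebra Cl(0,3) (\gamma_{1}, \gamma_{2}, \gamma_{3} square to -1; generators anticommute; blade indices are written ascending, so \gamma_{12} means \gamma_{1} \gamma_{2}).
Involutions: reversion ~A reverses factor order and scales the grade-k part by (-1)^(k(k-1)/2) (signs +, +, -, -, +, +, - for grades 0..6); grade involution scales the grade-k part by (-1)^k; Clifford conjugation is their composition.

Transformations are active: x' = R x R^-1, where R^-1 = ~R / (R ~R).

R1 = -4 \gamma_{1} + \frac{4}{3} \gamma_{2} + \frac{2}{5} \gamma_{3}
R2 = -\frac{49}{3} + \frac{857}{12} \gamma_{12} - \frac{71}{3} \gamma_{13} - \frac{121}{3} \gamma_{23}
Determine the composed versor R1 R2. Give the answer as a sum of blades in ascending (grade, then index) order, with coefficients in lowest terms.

Distribute over the terms of R1 (each basis-blade product reordered to ascending indices, repeated generators contracted through their squares):
(-4 \gamma_{1}) R2 = \frac{196}{3} \gamma_{1} + \frac{857}{3} \gamma_{2} - \frac{284}{3} \gamma_{3} + \frac{484}{3} \gamma_{123}
(\frac{4}{3} \gamma_{2}) R2 = \frac{857}{9} \gamma_{1} - \frac{196}{9} \gamma_{2} + \frac{484}{9} \gamma_{3} + \frac{284}{9} \gamma_{123}
(\frac{2}{5} \gamma_{3}) R2 = -\frac{142}{15} \gamma_{1} - \frac{242}{15} \gamma_{2} - \frac{98}{15} \gamma_{3} + \frac{857}{30} \gamma_{123}
Summing the partial products and collecting blades:
Answer: \frac{6799}{45} \gamma_{1} + \frac{11149}{45} \gamma_{2} - \frac{2134}{45} \gamma_{3} + \frac{19931}{90} \gamma_{123}


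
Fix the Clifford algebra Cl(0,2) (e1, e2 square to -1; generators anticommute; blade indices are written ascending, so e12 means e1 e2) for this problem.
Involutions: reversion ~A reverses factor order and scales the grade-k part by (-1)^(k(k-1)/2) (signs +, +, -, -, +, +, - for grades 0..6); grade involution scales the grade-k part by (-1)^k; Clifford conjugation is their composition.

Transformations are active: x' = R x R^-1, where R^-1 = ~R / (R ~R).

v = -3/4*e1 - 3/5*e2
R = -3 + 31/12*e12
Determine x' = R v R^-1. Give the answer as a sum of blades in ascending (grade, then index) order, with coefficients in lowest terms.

~R = -3 - 31/12*e12, and R ~R = 2257/144, so R^-1 = ~R / (2257/144).
R v = 19/5*e1 - 11/80*e2
Answer: -31809/45140*e1 + 1473/2257*e2


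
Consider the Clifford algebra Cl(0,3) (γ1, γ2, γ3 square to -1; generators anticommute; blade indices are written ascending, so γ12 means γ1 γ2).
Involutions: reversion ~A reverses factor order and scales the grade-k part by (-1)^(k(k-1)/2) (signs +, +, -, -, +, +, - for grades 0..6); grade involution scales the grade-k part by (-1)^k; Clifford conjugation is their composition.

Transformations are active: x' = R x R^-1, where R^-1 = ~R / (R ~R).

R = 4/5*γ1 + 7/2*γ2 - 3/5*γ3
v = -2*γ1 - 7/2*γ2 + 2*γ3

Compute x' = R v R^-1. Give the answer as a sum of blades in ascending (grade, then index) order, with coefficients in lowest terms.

~R = 4/5*γ1 + 7/2*γ2 - 3/5*γ3, and R ~R = -53/4, so R^-1 = ~R / (-53/4).
R v = 301/20 + 21/5*γ12 + 2/5*γ13 + 49/10*γ23
Answer: 242/1325*γ1 - 2359/530*γ2 - 844/1325*γ3


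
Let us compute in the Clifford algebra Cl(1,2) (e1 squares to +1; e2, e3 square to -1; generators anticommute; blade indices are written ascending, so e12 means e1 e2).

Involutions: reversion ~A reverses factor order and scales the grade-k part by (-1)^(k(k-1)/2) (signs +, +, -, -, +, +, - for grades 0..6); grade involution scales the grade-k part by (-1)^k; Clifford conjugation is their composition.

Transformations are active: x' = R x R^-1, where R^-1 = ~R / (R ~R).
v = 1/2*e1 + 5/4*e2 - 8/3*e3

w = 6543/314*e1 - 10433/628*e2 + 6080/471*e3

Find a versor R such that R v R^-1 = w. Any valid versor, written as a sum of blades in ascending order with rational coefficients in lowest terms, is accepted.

Equal squares first: v^2 = w^2 = -1213/144. Then v + w = 3350/157*e1 - 2412/157*e2 + 1608/157*e3 is a versor taking v to w, provided it is invertible.
Answer: 3350/157*e1 - 2412/157*e2 + 1608/157*e3


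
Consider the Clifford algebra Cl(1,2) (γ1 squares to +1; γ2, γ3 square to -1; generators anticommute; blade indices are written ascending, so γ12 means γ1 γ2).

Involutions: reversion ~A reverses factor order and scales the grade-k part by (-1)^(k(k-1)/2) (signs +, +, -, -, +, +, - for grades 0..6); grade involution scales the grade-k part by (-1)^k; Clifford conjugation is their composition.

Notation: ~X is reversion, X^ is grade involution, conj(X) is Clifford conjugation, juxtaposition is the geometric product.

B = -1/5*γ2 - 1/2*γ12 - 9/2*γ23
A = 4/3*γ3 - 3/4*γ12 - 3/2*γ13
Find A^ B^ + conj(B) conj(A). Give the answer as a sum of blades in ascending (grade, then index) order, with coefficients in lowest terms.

first term: 3/8 + 3/20*γ1 + 6*γ2 + 27/4*γ12 - 27/8*γ13 + 61/60*γ23 + 29/30*γ123
second term: 3/8 + 3/20*γ1 + 6*γ2 - 27/4*γ12 + 27/8*γ13 - 61/60*γ23 - 29/30*γ123
Answer: 3/4 + 3/10*γ1 + 12*γ2


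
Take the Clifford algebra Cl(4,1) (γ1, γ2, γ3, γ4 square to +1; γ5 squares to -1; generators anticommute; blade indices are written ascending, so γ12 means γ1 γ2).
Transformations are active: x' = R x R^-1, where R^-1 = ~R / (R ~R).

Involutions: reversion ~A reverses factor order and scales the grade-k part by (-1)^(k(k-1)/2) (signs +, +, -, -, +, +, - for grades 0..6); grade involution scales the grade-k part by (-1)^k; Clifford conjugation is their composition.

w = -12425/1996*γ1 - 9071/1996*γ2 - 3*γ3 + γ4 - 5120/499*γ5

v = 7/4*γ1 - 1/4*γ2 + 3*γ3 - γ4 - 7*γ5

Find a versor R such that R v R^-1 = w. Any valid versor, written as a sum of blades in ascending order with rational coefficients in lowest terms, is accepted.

R = v + w = -2233/499*γ1 - 4785/998*γ2 - 8613/499*γ5 works: the equal norms (-287/8) guarantee its sandwich swaps v into w.
Answer: -2233/499*γ1 - 4785/998*γ2 - 8613/499*γ5


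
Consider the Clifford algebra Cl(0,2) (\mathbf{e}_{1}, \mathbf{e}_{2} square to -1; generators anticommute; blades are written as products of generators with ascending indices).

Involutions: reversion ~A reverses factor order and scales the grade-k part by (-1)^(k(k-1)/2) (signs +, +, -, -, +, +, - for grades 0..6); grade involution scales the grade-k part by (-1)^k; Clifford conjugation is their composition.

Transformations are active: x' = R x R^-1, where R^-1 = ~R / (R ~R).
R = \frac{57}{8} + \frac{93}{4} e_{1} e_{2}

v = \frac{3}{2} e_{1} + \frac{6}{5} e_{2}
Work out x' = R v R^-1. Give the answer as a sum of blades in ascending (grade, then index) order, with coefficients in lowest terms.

~R = \frac{57}{8} - \frac{93}{4} e_{1} e_{2}, and R ~R = \frac{37845}{64}, so R^-1 = ~R / (\frac{37845}{64}).
R v = -\frac{1377}{80} e_{1} + \frac{1737}{40} e_{2}
Answer: -\frac{80517}{42050} e_{1} - \frac{3228}{21025} e_{2}


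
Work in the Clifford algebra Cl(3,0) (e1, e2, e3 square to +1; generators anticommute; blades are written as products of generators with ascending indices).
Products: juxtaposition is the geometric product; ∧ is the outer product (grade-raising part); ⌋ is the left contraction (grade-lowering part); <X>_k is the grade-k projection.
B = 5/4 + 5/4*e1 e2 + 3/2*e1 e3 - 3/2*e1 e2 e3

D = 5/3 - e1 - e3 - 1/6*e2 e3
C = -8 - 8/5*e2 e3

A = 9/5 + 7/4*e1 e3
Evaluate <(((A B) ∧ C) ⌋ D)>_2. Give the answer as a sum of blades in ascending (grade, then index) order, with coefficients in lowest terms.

step 1: -3/8 - 21/8*e2 + 9/4*e1 e2 + 391/80*e1 e3 + 35/16*e2 e3 - 27/10*e1 e2 e3
step 2: 3 + 21*e2 - 18*e1 e2 - 391/10*e1 e3 - 169/10*e2 e3 + 108/5*e1 e2 e3
step 3: 131/60 - 3*e1 - 13/2*e3 - 1/2*e2 e3
step 4: -1/2*e2 e3
Answer: -1/2*e2 e3


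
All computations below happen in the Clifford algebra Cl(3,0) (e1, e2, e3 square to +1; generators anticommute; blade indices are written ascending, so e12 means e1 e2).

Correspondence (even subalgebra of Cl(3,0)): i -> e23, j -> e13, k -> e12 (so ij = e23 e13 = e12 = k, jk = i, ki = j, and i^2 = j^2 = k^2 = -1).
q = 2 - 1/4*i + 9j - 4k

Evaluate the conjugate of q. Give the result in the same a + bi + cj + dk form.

In blades: q = 2 - 4*e12 + 9*e13 - 1/4*e23.
Quaternion conjugation is reversion on the even subalgebra: the scalar is fixed and every grade-2 blade flips sign, giving 2 + 4*e12 - 9*e13 + 1/4*e23; translating back:
Answer: 2 + 1/4*i - 9j + 4k


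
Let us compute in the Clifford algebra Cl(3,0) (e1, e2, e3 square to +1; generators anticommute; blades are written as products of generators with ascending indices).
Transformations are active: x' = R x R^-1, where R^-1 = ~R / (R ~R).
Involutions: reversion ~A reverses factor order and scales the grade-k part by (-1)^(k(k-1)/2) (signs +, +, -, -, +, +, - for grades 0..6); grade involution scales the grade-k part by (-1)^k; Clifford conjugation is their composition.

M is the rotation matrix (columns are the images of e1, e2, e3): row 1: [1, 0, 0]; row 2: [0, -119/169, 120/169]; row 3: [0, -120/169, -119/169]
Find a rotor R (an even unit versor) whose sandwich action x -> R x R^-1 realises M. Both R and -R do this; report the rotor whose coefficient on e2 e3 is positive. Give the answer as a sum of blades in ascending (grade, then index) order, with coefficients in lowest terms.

Method: write R = a + b12*e1 e2 + b13*e1 e3 + b23*e2 e3 with a^2 + b12^2 + b13^2 + b23^2 = 1 (so R^-1 = ~R). Expanding the columns R e_j ~R gives tr M = 4a^2 - 1 and, from the antisymmetric part, M21 - M12 = -4a*b12, M13 - M31 = 4a*b13, M32 - M23 = -4a*b23.
Here tr M = -69/169, so a^2 = (1 + tr M)/4 = 25/169 and a = ±5/13. Taking a = 5/13: M21 - M12 = 0, M13 - M31 = 0, M32 - M23 = -240/169, giving b12 = 0, b13 = 0, b23 = 12/13, i.e. R = 5/13 + 12/13*e2 e3.
Its e2 e3 coefficient is already positive.
Answer: 5/13 + 12/13*e2 e3. Note: both R and -R realise this M (trace -69/169); the covering map identifies them, and the e2 e3-coefficient sign is the tie-breaker.


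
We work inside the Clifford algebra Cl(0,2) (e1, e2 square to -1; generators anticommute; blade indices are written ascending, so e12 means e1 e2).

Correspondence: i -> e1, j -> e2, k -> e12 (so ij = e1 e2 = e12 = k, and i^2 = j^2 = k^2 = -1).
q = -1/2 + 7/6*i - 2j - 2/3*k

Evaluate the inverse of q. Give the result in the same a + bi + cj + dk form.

In blades: q = -1/2 + 7/6*e1 - 2*e2 - 2/3*e12.
With qbar = -1/2 - 7/6*e1 + 2*e2 + 2/3*e12 (scalar fixed, mapped units negated), q qbar = 109/18 (the sum of squared coefficients), so q^-1 = qbar / (109/18) = -9/109 - 21/109*e1 + 36/109*e2 + 12/109*e12; translating back:
Answer: -9/109 - 21/109*i + 36/109*j + 12/109*k


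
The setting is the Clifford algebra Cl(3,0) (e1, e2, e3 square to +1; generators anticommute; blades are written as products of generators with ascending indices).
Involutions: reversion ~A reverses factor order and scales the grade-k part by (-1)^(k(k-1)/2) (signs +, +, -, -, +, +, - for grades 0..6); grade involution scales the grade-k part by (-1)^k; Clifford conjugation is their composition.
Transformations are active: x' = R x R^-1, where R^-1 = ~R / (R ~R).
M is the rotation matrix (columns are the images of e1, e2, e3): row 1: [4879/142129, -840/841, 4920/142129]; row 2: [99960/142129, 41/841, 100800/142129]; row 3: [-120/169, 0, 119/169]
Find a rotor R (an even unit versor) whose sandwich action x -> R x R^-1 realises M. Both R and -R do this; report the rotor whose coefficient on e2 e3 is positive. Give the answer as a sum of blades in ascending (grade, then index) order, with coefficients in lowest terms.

Method: write R = a + b12*e1 e2 + b13*e1 e3 + b23*e2 e3 with a^2 + b12^2 + b13^2 + b23^2 = 1 (so R^-1 = ~R). Expanding the columns R e_j ~R gives tr M = 4a^2 - 1 and, from the antisymmetric part, M21 - M12 = -4a*b12, M13 - M31 = 4a*b13, M32 - M23 = -4a*b23.
Here tr M = 111887/142129, so a^2 = (1 + tr M)/4 = 63504/142129 and a = ±252/377. Taking a = 252/377: M21 - M12 = 241920/142129, M13 - M31 = 105840/142129, M32 - M23 = -100800/142129, giving b12 = -240/377, b13 = 105/377, b23 = 100/377, i.e. R = 252/377 - 240/377*e1 e2 + 105/377*e1 e3 + 100/377*e2 e3.
Its e2 e3 coefficient is already positive.
Answer: 252/377 - 240/377*e1 e2 + 105/377*e1 e3 + 100/377*e2 e3. Uniqueness: Spin(3) -> SO(3) maps R and -R to the same rotation of trace 111887/142129; fixing the sign of the e2 e3 coefficient removes the ambiguity.


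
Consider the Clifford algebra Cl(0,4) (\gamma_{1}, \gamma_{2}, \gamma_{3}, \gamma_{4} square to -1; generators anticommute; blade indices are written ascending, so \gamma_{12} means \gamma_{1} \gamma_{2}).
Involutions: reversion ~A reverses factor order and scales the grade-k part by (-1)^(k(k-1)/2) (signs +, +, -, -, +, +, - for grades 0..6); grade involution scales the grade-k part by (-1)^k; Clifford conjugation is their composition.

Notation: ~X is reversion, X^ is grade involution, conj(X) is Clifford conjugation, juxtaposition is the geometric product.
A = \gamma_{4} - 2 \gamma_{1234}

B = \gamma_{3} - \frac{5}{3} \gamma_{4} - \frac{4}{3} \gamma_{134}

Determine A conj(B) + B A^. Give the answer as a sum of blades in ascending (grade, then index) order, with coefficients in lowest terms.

first term: -\frac{5}{3} - \frac{8}{3} \gamma_{2} + \frac{4}{3} \gamma_{13} + \gamma_{34} + \frac{10}{3} \gamma_{123} + 2 \gamma_{124}
second term: -\frac{5}{3} + \frac{8}{3} \gamma_{2} - \frac{4}{3} \gamma_{13} - \gamma_{34} + \frac{10}{3} \gamma_{123} + 2 \gamma_{124}
Answer: -\frac{10}{3} + \frac{20}{3} \gamma_{123} + 4 \gamma_{124}


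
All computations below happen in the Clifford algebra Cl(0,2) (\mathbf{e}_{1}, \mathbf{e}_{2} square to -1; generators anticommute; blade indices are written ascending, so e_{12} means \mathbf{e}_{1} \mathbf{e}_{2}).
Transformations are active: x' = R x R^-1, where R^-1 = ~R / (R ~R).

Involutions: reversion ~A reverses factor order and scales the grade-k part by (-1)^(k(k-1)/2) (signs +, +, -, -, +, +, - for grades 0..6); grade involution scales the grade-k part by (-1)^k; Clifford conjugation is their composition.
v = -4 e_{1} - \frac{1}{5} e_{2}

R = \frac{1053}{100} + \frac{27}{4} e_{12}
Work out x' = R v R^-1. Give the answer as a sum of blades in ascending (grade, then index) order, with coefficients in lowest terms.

~R = \frac{1053}{100} - \frac{27}{4} e_{12}, and R ~R = \frac{782217}{5000}, so R^-1 = ~R / (\frac{782217}{5000}).
R v = -\frac{4077}{100} e_{1} - \frac{14553}{500} e_{2}
Answer: -\frac{1597}{1073} e_{1} - \frac{19948}{5365} e_{2}


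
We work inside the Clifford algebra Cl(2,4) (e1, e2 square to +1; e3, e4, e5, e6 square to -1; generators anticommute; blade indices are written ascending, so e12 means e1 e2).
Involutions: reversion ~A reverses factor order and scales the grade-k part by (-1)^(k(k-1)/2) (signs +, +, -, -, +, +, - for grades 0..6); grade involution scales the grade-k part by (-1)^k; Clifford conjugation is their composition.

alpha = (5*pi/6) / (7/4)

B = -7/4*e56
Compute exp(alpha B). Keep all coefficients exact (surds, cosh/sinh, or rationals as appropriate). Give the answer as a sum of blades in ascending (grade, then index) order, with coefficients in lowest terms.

B^2 = (-7/4)^2*(e56)^2 = 49/16*(-1) = -49/16 (a basis 2-blade squares to minus the product of its generators' squares).
B^2 = -49/16 — B^2 < 0, so the exponential closes trigonometrically: l = 7/4, alpha*l = 5*pi/6, so exp(alpha B) = cos(5*pi/6) + (sin(5*pi/6)/(7/4))*B = -sqrt(3)/2 + (2/7)*B.
Answer: -sqrt(3)/2 - 1/2*e56


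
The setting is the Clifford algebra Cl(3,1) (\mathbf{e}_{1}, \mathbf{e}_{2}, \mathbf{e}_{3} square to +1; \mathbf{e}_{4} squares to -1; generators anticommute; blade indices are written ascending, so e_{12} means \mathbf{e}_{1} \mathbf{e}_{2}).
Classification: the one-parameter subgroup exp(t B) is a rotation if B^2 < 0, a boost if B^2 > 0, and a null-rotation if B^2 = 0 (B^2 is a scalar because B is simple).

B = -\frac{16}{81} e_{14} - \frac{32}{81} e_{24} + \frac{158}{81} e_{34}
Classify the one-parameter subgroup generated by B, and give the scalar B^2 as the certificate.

B^2 term by term: the squares give (-\frac{16}{81})^2*(e_{14})^2 + (-\frac{32}{81})^2*(e_{24})^2 + (\frac{158}{81})^2*(e_{34})^2 = \frac{256}{6561}*(+1) + \frac{1024}{6561}*(+1) + \frac{24964}{6561}*(+1) = 4 (each basis 2-blade squares to minus the product of its generators' squares); cross terms between blades sharing an index anticommute and cancel. So B^2 = 4.
Answer: boost, certificate B^2 = 4. Note: conjugating B changes its blade decomposition but never the scalar B^2 = 4, whose sign settles the classification.


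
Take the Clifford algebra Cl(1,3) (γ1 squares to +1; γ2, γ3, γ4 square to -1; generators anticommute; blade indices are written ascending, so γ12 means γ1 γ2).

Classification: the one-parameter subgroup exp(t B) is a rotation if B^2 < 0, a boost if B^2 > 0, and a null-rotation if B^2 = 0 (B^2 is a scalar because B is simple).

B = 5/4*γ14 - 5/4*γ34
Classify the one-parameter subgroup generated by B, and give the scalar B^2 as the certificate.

B^2 term by term: the squares give (5/4)^2*(γ14)^2 + (-5/4)^2*(γ34)^2 = 25/16*(+1) + 25/16*(-1) = 0 (each basis 2-blade squares to minus the product of its generators' squares); cross terms between blades sharing an index anticommute and cancel. So B^2 = 0.
Answer: null-rotation, certificate B^2 = 0. Check the certificate: B^2 = 0, and that sign is decisive whatever form B takes.


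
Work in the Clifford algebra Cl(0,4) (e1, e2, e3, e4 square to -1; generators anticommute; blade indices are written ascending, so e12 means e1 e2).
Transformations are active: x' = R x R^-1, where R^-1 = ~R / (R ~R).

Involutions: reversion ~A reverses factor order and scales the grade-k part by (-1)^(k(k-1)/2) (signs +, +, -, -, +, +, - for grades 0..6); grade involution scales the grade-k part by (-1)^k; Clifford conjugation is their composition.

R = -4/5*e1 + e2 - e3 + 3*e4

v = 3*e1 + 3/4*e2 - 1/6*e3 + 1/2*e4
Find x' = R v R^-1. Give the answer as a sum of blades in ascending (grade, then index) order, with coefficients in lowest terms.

~R = -4/5*e1 + e2 - e3 + 3*e4, and R ~R = -291/25, so R^-1 = ~R / (-291/25).
R v = -1/60 - 18/5*e12 + 47/15*e13 - 47/5*e14 + 7/12*e23 - 7/4*e24
Answer: -2621/873*e1 - 2609/3492*e2 + 143/873*e3 - 143/291*e4


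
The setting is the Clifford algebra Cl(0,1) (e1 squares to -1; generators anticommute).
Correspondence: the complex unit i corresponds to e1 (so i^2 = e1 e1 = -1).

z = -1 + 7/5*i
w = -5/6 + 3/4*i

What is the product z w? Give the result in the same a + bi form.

In blades: z = -1 + 7/5*e1, w = -5/6 + 3/4*e1.
Distribute z over w term by term (generator squares from the signature, products reordered to ascending indices): (-1)*w = 5/6 - 3/4*e1; (7/5*e1)*w = -21/20 - 7/6*e1.
Sum: -13/60 - 23/12*e1; translating back through the correspondence:
Answer: -13/60 - 23/12*i


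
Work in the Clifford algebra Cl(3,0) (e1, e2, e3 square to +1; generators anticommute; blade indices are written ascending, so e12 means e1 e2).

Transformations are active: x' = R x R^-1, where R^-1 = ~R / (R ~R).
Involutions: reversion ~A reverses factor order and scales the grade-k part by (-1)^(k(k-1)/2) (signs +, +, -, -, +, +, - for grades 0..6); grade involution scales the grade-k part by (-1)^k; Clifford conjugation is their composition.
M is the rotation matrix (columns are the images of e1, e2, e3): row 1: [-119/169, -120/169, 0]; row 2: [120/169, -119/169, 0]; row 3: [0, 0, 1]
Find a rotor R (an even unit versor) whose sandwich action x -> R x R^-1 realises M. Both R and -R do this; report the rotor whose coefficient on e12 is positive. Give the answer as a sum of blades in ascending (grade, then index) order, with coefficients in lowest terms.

Method: write R = a + b12*e12 + b13*e13 + b23*e23 with a^2 + b12^2 + b13^2 + b23^2 = 1 (so R^-1 = ~R). Expanding the columns R e_j ~R gives tr M = 4a^2 - 1 and, from the antisymmetric part, M21 - M12 = -4a*b12, M13 - M31 = 4a*b13, M32 - M23 = -4a*b23.
Here tr M = -69/169, so a^2 = (1 + tr M)/4 = 25/169 and a = ±5/13. Taking a = 5/13: M21 - M12 = 240/169, M13 - M31 = 0, M32 - M23 = 0, giving b12 = -12/13, b13 = 0, b23 = 0, i.e. R = 5/13 - 12/13*e12.
Its e12 coefficient is negative, so report the other preimage -R.
Answer: -5/13 + 12/13*e12. Why the constraint matters: R and -R act identically through the sandwich — M has trace -69/169 either way — so only the sign condition on e12 picks one of the two preimages.


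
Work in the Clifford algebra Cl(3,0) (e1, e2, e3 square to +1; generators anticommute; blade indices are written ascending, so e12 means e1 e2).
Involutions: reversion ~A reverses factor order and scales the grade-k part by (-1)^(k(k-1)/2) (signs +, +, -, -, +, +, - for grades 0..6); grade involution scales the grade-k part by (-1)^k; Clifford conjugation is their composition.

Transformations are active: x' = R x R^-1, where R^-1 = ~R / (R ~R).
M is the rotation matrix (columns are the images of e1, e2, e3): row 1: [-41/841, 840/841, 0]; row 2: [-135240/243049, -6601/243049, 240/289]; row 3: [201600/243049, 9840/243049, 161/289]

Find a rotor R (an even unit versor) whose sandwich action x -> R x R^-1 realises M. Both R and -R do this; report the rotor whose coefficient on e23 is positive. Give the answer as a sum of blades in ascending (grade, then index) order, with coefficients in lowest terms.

Method: write R = a + b12*e12 + b13*e13 + b23*e23 with a^2 + b12^2 + b13^2 + b23^2 = 1 (so R^-1 = ~R). Expanding the columns R e_j ~R gives tr M = 4a^2 - 1 and, from the antisymmetric part, M21 - M12 = -4a*b12, M13 - M31 = 4a*b13, M32 - M23 = -4a*b23.
Here tr M = 116951/243049, so a^2 = (1 + tr M)/4 = 90000/243049 and a = ±300/493. Taking a = 300/493: M21 - M12 = -378000/243049, M13 - M31 = -201600/243049, M32 - M23 = -192000/243049, giving b12 = 315/493, b13 = -168/493, b23 = 160/493, i.e. R = 300/493 + 315/493*e12 - 168/493*e13 + 160/493*e23.
Its e23 coefficient is already positive.
Answer: 300/493 + 315/493*e12 - 168/493*e13 + 160/493*e23. Key observation: the double cover Spin(3) -> SO(3) sends R and -R to the same matrix (trace 116951/243049 here), so the stated sign of the e23 coefficient is what selects one sheet.


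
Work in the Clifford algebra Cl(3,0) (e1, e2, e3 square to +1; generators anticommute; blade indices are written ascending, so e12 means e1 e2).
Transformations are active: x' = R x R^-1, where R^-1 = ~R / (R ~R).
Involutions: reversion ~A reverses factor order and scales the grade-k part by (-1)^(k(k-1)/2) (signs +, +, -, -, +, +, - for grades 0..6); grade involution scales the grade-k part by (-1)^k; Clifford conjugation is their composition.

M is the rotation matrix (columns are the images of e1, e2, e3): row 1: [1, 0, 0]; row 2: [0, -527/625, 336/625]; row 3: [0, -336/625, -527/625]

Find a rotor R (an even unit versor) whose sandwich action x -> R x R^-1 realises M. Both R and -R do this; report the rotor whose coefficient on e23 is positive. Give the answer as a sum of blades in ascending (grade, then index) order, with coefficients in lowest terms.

Method: write R = a + b12*e12 + b13*e13 + b23*e23 with a^2 + b12^2 + b13^2 + b23^2 = 1 (so R^-1 = ~R). Expanding the columns R e_j ~R gives tr M = 4a^2 - 1 and, from the antisymmetric part, M21 - M12 = -4a*b12, M13 - M31 = 4a*b13, M32 - M23 = -4a*b23.
Here tr M = -429/625, so a^2 = (1 + tr M)/4 = 49/625 and a = ±7/25. Taking a = 7/25: M21 - M12 = 0, M13 - M31 = 0, M32 - M23 = -672/625, giving b12 = 0, b13 = 0, b23 = 24/25, i.e. R = 7/25 + 24/25*e23.
Its e23 coefficient is already positive.
Answer: 7/25 + 24/25*e23. Recall the cover is two-to-one: with M of trace -429/625, both preimages act alike, and the stated e23 sign chooses the sheet.


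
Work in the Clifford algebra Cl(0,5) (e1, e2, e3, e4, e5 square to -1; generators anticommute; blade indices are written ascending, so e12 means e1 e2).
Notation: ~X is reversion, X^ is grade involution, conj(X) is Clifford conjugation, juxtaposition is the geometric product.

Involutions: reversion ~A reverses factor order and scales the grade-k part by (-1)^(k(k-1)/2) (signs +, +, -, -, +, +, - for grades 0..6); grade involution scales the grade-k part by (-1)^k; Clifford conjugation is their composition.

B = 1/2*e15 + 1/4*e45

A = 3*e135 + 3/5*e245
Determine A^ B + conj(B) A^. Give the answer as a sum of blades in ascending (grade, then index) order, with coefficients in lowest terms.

first term: 3/20*e2 - 3/2*e3 - 3/10*e124 - 3/4*e134
second term: -3/20*e2 + 3/2*e3 - 3/10*e124 - 3/4*e134
Answer: -3/5*e124 - 3/2*e134


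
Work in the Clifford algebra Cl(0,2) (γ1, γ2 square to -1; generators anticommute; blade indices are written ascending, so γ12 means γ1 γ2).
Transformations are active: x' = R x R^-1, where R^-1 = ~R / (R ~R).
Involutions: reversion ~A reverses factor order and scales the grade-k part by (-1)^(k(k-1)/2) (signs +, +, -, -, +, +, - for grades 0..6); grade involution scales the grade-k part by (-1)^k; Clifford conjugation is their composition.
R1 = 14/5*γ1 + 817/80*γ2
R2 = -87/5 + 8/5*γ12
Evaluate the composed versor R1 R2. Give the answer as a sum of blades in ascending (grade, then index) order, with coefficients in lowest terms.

Distribute over the terms of R1 (each basis-blade product reordered to ascending indices, repeated generators contracted through their squares):
(14/5*γ1) R2 = -1218/25*γ1 - 112/25*γ2
(817/80*γ2) R2 = 817/50*γ1 - 71079/400*γ2
Summing the partial products and collecting blades:
Answer: -1619/50*γ1 - 72871/400*γ2


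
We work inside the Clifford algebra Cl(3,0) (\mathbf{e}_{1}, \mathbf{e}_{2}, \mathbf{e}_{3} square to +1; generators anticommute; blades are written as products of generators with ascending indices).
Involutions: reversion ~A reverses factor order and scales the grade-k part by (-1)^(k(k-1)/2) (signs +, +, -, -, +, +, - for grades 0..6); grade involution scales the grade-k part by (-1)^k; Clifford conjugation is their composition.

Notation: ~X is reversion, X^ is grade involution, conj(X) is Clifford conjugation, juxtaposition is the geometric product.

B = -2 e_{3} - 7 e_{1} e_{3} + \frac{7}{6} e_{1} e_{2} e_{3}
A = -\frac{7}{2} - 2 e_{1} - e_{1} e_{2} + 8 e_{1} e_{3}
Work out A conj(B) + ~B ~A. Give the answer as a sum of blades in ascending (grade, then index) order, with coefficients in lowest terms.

first term: -56 + 16 e_{1} + \frac{28}{3} e_{2} - \frac{119}{6} e_{3} - \frac{57}{2} e_{1} e_{3} + \frac{14}{3} e_{2} e_{3} - \frac{73}{12} e_{1} e_{2} e_{3}
second term: 56 - 16 e_{1} + \frac{28}{3} e_{2} + \frac{133}{6} e_{3} - \frac{57}{2} e_{1} e_{3} + \frac{28}{3} e_{2} e_{3} + \frac{25}{12} e_{1} e_{2} e_{3}
Answer: \frac{56}{3} e_{2} + \frac{7}{3} e_{3} - 57 e_{1} e_{3} + 14 e_{2} e_{3} - 4 e_{1} e_{2} e_{3}


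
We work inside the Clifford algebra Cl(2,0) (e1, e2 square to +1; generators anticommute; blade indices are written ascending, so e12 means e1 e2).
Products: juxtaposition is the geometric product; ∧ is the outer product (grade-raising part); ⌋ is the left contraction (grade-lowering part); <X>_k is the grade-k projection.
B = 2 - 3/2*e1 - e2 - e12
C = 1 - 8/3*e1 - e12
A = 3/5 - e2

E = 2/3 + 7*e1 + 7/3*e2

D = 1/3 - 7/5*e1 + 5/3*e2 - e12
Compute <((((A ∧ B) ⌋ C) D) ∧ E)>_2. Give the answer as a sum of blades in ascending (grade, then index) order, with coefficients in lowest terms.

step 1: 6/5 - 9/10*e1 - 13/5*e2 - 21/10*e12
step 2: 3/2 - 29/5*e1 + 9/10*e2 - 6/5*e12
step 3: 223/25 - 77/15*e1 + 173/25*e2 - 773/75*e12
step 4: 446/75 + 13279/225*e1 + 1907/75*e2 - 3028/45*e12
step 5: -3028/45*e12
Answer: -3028/45*e12


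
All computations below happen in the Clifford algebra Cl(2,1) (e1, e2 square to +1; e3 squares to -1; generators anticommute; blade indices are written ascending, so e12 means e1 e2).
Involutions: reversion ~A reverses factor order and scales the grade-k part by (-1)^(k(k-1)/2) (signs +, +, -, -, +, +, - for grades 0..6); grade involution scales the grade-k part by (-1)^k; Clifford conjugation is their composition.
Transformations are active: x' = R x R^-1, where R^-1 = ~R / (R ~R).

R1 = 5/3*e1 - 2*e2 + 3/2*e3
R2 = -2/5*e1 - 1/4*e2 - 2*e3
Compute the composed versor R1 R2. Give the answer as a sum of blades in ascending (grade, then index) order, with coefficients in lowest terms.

Distribute over the terms of R1 (each basis-blade product reordered to ascending indices, repeated generators contracted through their squares):
(5/3*e1) R2 = -2/3 - 5/12*e12 - 10/3*e13
(-2*e2) R2 = 1/2 - 4/5*e12 + 4*e23
(3/2*e3) R2 = 3 + 3/5*e13 + 3/8*e23
Summing the partial products and collecting blades:
Answer: 17/6 - 73/60*e12 - 41/15*e13 + 35/8*e23


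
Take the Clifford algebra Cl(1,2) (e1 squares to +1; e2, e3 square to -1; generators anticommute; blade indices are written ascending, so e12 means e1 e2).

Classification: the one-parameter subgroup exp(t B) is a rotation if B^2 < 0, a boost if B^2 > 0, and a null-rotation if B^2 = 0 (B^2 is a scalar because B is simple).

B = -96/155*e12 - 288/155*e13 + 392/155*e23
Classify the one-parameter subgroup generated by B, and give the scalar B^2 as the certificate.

B^2 term by term: the squares give (-96/155)^2*(e12)^2 + (-288/155)^2*(e13)^2 + (392/155)^2*(e23)^2 = 9216/24025*(+1) + 82944/24025*(+1) + 153664/24025*(-1) = -64/25 (each basis 2-blade squares to minus the product of its generators' squares); cross terms between blades sharing an index anticommute and cancel. So B^2 = -64/25.
Answer: rotation, certificate B^2 = -64/25. The scalar -64/25 is the complete invariant here: its sign names the subgroup type.


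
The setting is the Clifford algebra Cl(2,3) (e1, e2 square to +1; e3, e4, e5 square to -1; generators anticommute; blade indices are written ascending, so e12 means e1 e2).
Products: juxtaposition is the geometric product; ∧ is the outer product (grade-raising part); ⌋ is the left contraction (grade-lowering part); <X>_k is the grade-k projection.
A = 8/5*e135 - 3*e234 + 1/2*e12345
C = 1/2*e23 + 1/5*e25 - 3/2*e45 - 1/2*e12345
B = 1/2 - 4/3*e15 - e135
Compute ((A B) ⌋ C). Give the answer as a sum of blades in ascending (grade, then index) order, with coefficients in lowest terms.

step 1: 8/5 + 32/15*e3 - 1/2*e24 + 4/5*e135 - 5/6*e234 - 3*e1245 - 15/4*e12345
step 2: -15/8 + 16/15*e2 + 3/2*e3 + 5/12*e15 + 4/5*e23 - 2/5*e24 + 8/25*e25 - 12/5*e45 - 1/4*e135 + 16/15*e1245 - 4/5*e12345
Answer: -15/8 + 16/15*e2 + 3/2*e3 + 5/12*e15 + 4/5*e23 - 2/5*e24 + 8/25*e25 - 12/5*e45 - 1/4*e135 + 16/15*e1245 - 4/5*e12345


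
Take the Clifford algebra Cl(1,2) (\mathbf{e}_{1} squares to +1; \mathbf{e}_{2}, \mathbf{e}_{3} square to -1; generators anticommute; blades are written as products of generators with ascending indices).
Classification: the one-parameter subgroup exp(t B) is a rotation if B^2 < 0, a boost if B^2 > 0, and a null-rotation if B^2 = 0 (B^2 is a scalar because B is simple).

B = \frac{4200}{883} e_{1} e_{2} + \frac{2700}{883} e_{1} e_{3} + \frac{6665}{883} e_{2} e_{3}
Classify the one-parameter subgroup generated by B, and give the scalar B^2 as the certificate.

B^2 term by term: the squares give (\frac{4200}{883})^2*(e_{1} e_{2})^2 + (\frac{2700}{883})^2*(e_{1} e_{3})^2 + (\frac{6665}{883})^2*(e_{2} e_{3})^2 = \frac{17640000}{779689}*(+1) + \frac{7290000}{779689}*(+1) + \frac{44422225}{779689}*(-1) = -25 (each basis 2-blade squares to minus the product of its generators' squares); cross terms between blades sharing an index anticommute and cancel. So B^2 = -25.
Answer: rotation, certificate B^2 = -25. B^2 = -25 is basis-independent, so its sign is the whole story.


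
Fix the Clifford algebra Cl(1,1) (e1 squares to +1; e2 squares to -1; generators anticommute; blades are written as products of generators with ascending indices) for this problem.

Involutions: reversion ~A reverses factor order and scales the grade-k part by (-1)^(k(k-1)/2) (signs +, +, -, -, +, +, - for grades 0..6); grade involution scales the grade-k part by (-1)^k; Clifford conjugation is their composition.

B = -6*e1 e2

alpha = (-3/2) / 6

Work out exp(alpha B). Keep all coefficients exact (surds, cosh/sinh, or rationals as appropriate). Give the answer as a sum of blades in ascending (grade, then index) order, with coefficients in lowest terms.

B^2 = (-6)^2*(e1 e2)^2 = 36*(+1) = 36 (a basis 2-blade squares to minus the product of its generators' squares).
B^2 = 36 — a positive square means the series sums to a boost: l = 6, alpha*l = -3/2, so exp(alpha B) = cosh(-3/2) + (sinh(-3/2)/6)*B = cosh(3/2) + (-sinh(3/2)/6)*B.
Answer: cosh(3/2) + sinh(3/2)*e1 e2


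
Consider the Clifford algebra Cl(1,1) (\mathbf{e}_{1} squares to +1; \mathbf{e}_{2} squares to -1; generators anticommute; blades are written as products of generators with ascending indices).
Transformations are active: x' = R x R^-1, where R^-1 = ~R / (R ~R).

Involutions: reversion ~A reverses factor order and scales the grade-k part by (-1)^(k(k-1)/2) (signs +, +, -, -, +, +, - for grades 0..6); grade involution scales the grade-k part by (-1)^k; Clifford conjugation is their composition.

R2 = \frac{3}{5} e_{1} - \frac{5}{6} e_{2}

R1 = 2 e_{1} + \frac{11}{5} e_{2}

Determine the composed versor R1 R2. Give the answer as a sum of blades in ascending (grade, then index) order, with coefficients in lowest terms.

Distribute over the terms of R1 (each basis-blade product reordered to ascending indices, repeated generators contracted through their squares):
(2 e_{1}) R2 = \frac{6}{5} - \frac{5}{3} e_{1} e_{2}
(\frac{11}{5} e_{2}) R2 = \frac{11}{6} - \frac{33}{25} e_{1} e_{2}
Summing the partial products and collecting blades:
Answer: \frac{91}{30} - \frac{224}{75} e_{1} e_{2}


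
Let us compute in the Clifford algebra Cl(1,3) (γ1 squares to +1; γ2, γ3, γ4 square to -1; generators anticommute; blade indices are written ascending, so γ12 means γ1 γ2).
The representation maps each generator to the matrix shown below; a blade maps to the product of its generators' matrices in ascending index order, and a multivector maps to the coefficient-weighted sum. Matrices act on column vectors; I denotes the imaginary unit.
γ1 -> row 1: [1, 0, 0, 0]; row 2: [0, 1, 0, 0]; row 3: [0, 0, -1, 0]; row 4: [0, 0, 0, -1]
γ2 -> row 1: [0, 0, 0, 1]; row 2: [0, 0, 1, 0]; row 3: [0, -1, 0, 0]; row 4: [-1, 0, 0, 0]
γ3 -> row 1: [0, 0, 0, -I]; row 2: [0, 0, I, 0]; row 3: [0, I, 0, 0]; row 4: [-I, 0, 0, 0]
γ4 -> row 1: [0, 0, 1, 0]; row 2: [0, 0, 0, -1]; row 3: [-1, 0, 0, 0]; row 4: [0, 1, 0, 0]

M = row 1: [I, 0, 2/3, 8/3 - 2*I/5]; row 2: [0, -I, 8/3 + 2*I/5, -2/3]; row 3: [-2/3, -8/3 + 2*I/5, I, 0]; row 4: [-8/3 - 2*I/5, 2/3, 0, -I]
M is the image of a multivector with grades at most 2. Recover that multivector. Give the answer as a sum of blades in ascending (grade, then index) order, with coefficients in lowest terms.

Method: the blade images are trace-orthogonal — tr(rho(e_A) rho(e_B)^-1) = 4 if A = B and 0 otherwise — and rho(e_A)^-1 = (e_A)^2 * rho(e_A) with (e_A)^2 = +1 or -1, so the coefficient of e_A in the preimage is (e_A)^2 * tr(M rho(e_A))/4.
Nonzero projections over blades of grade <= 2: γ2: (γ2)^2 = -1, tr(M rho(γ2)) = -32/3, coefficient 8/3; γ3: (γ3)^2 = -1, tr(M rho(γ3)) = -8/5, coefficient 2/5; γ4: (γ4)^2 = -1, tr(M rho(γ4)) = -8/3, coefficient 2/3; γ23: (γ23)^2 = -1, tr(M rho(γ23)) = 4, coefficient -1. Every other blade of grade <= 2 projects to 0.
Answer: 8/3*γ2 + 2/5*γ3 + 2/3*γ4 - γ23


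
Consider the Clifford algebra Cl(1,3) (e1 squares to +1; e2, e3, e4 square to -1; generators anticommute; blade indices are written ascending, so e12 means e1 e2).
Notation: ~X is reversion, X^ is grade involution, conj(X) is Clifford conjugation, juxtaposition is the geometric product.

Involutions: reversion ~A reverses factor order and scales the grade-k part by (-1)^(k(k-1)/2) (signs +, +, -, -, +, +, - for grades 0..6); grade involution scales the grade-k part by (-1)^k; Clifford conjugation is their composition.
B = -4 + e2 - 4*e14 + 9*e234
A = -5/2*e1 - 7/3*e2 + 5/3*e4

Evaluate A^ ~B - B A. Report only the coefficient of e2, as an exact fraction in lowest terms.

first term: -7/3 - 50/3*e1 - 28/3*e2 + 50/3*e4 + 5/2*e12 - 15*e23 + 5/3*e24 + 21*e34 - 28/3*e124 - 45/2*e1234
second term: 7/3 + 50/3*e1 + 28/3*e2 - 50/3*e4 + 5/2*e12 - 15*e23 + 5/3*e24 + 21*e34 - 28/3*e124 + 45/2*e1234
Answer: -56/3


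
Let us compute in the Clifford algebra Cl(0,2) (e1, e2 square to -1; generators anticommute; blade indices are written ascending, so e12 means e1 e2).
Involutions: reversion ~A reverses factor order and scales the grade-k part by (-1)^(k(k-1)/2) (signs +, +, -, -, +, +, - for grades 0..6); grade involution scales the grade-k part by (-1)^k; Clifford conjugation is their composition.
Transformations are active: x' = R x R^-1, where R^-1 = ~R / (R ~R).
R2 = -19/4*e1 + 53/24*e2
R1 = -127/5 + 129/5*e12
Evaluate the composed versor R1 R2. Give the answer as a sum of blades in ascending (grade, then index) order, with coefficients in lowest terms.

Distribute over the terms of R1 (each basis-blade product reordered to ascending indices, repeated generators contracted through their squares):
(-127/5) R2 = 2413/20*e1 - 6731/120*e2
(129/5*e12) R2 = -2279/40*e1 - 2451/20*e2
Summing the partial products and collecting blades:
Answer: 2547/40*e1 - 21437/120*e2


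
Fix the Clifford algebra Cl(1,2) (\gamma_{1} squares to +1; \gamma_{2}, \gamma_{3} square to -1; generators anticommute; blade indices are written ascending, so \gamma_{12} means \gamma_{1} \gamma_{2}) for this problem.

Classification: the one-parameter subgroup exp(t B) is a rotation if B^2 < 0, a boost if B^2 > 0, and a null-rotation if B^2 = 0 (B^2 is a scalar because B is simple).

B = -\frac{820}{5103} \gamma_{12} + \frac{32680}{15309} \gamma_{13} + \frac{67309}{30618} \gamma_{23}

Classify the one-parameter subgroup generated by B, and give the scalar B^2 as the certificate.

B^2 term by term: the squares give (-\frac{820}{5103})^2*(\gamma_{12})^2 + (\frac{32680}{15309})^2*(\gamma_{13})^2 + (\frac{67309}{30618})^2*(\gamma_{23})^2 = \frac{672400}{26040609}*(+1) + \frac{1067982400}{234365481}*(+1) + \frac{4530501481}{937461924}*(-1) = -\frac{1}{4} (each basis 2-blade squares to minus the product of its generators' squares); cross terms between blades sharing an index anticommute and cancel. So B^2 = -\frac{1}{4}.
Answer: rotation, certificate B^2 = -\frac{1}{4}. Why this suffices: the scalar -\frac{1}{4} survives any versor conjugation, so its sign alone determines the class however B is presented.


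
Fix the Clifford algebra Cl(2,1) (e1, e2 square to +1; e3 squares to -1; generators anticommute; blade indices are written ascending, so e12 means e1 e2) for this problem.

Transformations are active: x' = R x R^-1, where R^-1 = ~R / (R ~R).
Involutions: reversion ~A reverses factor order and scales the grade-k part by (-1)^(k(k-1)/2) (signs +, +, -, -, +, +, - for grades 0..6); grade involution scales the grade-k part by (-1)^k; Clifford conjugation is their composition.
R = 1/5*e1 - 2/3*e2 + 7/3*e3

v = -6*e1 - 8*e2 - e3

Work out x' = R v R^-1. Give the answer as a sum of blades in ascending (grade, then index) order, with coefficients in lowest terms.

~R = 1/5*e1 - 2/3*e2 + 7/3*e3, and R ~R = -124/25, so R^-1 = ~R / (-124/25).
R v = 97/15 - 28/5*e12 + 69/5*e13 + 58/3*e23
Answer: 1019/186*e1 + 2717/279*e2 - 2837/558*e3


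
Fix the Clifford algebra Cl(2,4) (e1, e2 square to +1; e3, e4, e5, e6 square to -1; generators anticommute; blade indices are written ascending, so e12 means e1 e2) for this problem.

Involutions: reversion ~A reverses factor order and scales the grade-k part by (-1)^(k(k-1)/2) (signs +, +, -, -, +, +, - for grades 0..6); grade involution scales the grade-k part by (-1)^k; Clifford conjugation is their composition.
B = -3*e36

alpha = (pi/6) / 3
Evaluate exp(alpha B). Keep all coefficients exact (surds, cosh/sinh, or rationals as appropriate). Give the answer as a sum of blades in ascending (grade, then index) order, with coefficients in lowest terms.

B^2 = (-3)^2*(e36)^2 = 9*(-1) = -9 (a basis 2-blade squares to minus the product of its generators' squares).
B^2 = -9 — B^2 < 0, so the exponential closes trigonometrically: l = 3, alpha*l = pi/6, so exp(alpha B) = cos(pi/6) + (sin(pi/6)/3)*B = sqrt(3)/2 + (1/6)*B.
Answer: sqrt(3)/2 - 1/2*e36
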